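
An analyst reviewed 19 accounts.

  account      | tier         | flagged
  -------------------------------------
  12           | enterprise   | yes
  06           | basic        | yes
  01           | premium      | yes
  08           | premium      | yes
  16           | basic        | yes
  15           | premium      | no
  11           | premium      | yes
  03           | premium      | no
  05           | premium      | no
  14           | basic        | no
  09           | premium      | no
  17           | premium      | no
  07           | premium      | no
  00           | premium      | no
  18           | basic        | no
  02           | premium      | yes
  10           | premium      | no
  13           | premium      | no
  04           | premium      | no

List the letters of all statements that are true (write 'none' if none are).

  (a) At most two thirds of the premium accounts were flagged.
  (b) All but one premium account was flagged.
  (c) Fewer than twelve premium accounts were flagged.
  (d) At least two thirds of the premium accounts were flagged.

(a), (c)

|A| = 14, |A ∩ B| = 4, |A ∖ B| = 10.
(a) |A ∩ B| / |A| ≤ 2/3: holds.
(b) |A ∖ B| = 1: fails.
(c) |A ∩ B| < 12: holds.
(d) |A ∩ B| / |A| ≥ 2/3: fails.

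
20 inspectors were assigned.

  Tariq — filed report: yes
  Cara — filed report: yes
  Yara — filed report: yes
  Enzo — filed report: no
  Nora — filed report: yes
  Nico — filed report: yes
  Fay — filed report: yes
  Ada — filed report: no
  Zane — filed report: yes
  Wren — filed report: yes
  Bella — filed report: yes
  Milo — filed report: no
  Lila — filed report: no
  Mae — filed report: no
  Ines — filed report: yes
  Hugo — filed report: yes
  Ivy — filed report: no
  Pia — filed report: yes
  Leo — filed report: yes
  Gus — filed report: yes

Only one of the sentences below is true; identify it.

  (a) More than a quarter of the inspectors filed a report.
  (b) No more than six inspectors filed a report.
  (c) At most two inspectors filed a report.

(a)

|A| = 20, |A ∩ B| = 14, |A ∖ B| = 6.
(a) requires |A ∩ B| / |A| > 1/4: true.
(b) requires |A ∩ B| ≤ 6: false.
(c) requires |A ∩ B| ≤ 2: false.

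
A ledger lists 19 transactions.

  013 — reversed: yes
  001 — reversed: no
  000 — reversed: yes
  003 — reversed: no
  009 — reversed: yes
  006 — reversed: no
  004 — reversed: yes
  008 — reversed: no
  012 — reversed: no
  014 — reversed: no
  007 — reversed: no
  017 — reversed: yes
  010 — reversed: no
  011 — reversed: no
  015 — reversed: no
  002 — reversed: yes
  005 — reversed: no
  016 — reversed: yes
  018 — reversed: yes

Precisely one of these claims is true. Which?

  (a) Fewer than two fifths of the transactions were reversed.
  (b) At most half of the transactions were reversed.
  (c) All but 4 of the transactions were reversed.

|A| = 19, |A ∩ B| = 8, |A ∖ B| = 11.
(a) requires |A ∩ B| / |A| < 2/5: false.
(b) requires |A ∩ B| ≤ |A ∖ B|: true.
(c) requires |A ∖ B| = 4: false.

(b)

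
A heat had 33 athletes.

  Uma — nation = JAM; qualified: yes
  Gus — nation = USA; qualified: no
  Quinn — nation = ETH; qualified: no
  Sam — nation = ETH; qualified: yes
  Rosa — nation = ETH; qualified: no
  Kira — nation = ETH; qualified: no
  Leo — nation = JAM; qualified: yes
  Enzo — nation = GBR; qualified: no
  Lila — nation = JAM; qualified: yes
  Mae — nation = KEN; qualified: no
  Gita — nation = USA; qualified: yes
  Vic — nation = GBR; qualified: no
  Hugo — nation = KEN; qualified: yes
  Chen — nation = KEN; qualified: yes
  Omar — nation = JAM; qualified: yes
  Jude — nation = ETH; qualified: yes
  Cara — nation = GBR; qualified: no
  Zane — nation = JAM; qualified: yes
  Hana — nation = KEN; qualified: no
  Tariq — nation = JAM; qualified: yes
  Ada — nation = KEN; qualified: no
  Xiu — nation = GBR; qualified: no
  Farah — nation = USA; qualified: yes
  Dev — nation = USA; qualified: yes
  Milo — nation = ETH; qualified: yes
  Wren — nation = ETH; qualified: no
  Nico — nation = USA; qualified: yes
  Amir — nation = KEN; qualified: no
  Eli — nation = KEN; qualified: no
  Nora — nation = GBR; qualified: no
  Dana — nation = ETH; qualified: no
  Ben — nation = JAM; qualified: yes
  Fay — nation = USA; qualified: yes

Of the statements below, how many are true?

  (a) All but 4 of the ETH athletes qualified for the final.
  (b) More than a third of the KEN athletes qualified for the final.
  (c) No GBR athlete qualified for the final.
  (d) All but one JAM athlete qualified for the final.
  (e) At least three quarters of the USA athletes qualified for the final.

2

(a) ETH: |A| = 8, |A ∩ B| = 3; needs |A ∖ B| = 4 — false.
(b) KEN: |A| = 7, |A ∩ B| = 2; needs |A ∩ B| / |A| > 1/3 — false.
(c) GBR: |A| = 5, |A ∩ B| = 0; needs A ∩ B = ∅ (|A ∩ B| = 0) — true.
(d) JAM: |A| = 7, |A ∩ B| = 7; needs |A ∖ B| = 1 — false.
(e) USA: |A| = 6, |A ∩ B| = 5; needs |A ∩ B| / |A| ≥ 3/4 — true.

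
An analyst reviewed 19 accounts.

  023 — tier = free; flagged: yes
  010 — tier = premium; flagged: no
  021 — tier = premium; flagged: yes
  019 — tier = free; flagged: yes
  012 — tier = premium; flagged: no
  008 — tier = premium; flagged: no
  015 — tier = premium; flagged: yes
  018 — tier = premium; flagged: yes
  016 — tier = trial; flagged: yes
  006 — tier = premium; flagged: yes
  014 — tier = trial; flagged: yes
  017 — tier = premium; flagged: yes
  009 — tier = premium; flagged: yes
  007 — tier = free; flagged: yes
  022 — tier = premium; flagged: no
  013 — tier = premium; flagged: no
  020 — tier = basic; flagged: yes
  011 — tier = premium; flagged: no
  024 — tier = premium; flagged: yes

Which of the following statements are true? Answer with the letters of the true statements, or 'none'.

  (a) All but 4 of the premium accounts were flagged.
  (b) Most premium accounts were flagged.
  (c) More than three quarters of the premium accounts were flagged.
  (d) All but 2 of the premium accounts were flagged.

|A| = 13, |A ∩ B| = 7, |A ∖ B| = 6.
(a) |A ∖ B| = 4: fails.
(b) |A ∩ B| > |A ∖ B|: holds.
(c) |A ∩ B| / |A| > 3/4: fails.
(d) |A ∖ B| = 2: fails.

(b)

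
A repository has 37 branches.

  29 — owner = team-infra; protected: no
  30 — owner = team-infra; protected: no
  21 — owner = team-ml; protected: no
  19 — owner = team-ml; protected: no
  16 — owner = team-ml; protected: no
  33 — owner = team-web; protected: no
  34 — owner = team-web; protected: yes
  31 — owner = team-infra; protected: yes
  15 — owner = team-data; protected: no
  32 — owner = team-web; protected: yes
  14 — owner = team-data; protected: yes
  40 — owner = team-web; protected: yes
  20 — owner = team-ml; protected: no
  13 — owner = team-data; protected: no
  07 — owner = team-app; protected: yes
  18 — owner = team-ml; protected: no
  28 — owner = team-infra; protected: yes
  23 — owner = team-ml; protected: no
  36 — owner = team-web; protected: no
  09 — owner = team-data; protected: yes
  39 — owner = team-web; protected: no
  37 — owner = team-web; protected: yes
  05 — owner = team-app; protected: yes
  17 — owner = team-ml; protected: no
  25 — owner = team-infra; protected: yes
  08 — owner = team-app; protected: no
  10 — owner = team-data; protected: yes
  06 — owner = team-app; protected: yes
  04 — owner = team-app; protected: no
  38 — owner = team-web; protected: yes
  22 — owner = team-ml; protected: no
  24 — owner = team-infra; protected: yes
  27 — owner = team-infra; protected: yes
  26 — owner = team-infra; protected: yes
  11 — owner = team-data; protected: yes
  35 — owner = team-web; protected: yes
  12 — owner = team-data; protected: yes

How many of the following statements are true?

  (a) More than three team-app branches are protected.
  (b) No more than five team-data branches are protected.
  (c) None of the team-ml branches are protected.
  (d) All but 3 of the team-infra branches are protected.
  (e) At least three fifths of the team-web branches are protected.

(a) team-app: |A| = 5, |A ∩ B| = 3; needs |A ∩ B| > 3 — false.
(b) team-data: |A| = 7, |A ∩ B| = 5; needs |A ∩ B| ≤ 5 — true.
(c) team-ml: |A| = 8, |A ∩ B| = 0; needs A ∩ B = ∅ (|A ∩ B| = 0) — true.
(d) team-infra: |A| = 8, |A ∩ B| = 6; needs |A ∖ B| = 3 — false.
(e) team-web: |A| = 9, |A ∩ B| = 6; needs |A ∩ B| / |A| ≥ 3/5 — true.

3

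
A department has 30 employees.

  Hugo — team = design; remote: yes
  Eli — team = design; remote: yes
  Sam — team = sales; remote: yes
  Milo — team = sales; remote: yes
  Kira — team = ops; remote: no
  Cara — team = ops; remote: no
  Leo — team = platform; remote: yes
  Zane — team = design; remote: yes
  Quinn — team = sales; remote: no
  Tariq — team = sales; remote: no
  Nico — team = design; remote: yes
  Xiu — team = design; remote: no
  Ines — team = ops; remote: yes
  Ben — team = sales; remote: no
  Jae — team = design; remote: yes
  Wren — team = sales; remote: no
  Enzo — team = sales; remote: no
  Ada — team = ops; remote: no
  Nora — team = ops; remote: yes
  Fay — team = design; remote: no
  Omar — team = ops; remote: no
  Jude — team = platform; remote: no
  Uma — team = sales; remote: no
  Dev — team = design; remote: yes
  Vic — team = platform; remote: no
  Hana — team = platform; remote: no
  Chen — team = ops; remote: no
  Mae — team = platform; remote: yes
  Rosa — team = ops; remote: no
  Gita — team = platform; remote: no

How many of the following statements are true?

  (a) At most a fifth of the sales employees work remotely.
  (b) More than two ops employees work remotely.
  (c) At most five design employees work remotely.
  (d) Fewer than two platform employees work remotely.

0

(a) sales: |A| = 8, |A ∩ B| = 2; needs |A ∩ B| / |A| ≤ 1/5 — false.
(b) ops: |A| = 8, |A ∩ B| = 2; needs |A ∩ B| > 2 — false.
(c) design: |A| = 8, |A ∩ B| = 6; needs |A ∩ B| ≤ 5 — false.
(d) platform: |A| = 6, |A ∩ B| = 2; needs |A ∩ B| < 2 — false.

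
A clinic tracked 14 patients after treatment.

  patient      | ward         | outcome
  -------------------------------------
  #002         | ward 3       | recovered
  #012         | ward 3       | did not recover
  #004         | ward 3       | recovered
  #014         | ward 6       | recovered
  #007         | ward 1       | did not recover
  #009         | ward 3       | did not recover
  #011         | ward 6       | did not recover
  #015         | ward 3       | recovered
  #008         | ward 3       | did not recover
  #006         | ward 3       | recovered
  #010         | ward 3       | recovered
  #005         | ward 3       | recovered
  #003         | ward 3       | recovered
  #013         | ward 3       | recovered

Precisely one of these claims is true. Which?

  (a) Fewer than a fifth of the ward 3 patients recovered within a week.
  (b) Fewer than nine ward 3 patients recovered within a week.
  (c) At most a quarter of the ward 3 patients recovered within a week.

(b)

|A| = 11, |A ∩ B| = 8, |A ∖ B| = 3.
(a) requires |A ∩ B| / |A| < 1/5: false.
(b) requires |A ∩ B| < 9: true.
(c) requires |A ∩ B| / |A| ≤ 1/4: false.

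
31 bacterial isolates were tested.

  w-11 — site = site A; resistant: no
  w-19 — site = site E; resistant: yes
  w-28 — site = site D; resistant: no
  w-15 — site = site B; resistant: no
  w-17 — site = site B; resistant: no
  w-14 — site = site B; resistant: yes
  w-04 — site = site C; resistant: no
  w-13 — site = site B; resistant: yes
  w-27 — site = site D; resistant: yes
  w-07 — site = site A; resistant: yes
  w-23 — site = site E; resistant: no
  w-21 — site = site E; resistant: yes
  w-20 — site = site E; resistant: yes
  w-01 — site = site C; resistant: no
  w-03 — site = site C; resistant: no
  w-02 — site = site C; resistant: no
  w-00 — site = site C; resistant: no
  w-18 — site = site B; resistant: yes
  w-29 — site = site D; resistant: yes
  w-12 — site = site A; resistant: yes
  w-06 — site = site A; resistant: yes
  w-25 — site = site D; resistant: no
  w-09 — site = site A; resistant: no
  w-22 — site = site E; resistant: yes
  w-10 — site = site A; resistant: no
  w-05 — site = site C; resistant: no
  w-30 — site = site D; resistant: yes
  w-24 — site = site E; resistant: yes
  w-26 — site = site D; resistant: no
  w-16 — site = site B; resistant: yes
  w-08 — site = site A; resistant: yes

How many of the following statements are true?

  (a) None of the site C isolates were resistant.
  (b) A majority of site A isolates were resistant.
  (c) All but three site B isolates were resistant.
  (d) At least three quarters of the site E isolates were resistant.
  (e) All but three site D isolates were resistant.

4

(a) site C: |A| = 6, |A ∩ B| = 0; needs A ∩ B = ∅ (|A ∩ B| = 0) — true.
(b) site A: |A| = 7, |A ∩ B| = 4; needs |A ∩ B| > |A ∖ B| — true.
(c) site B: |A| = 6, |A ∩ B| = 4; needs |A ∖ B| = 3 — false.
(d) site E: |A| = 6, |A ∩ B| = 5; needs |A ∩ B| / |A| ≥ 3/4 — true.
(e) site D: |A| = 6, |A ∩ B| = 3; needs |A ∖ B| = 3 — true.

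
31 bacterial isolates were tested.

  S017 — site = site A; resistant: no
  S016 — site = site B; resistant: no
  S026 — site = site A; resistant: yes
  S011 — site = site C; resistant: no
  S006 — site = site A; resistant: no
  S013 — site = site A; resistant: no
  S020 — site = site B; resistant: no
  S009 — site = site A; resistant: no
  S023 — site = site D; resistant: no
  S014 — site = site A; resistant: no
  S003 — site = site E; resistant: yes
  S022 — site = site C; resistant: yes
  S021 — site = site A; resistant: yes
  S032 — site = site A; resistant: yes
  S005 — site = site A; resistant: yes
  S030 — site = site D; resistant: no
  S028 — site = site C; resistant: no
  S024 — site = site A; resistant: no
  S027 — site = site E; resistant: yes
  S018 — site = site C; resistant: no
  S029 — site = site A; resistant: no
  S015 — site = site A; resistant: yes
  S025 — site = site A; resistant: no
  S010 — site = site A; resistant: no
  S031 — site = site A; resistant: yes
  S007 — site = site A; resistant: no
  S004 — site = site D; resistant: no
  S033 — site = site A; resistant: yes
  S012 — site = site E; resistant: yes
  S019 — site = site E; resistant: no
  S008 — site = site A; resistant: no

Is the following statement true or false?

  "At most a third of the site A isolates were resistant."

The determiner here denotes the relation: |A ∩ B| / |A| ≤ 1/3.
|A| = 18, |A ∩ B| = 7, |A ∖ B| = 11.
|A ∩ B|/|A| = 7/18, so the statement is false.

False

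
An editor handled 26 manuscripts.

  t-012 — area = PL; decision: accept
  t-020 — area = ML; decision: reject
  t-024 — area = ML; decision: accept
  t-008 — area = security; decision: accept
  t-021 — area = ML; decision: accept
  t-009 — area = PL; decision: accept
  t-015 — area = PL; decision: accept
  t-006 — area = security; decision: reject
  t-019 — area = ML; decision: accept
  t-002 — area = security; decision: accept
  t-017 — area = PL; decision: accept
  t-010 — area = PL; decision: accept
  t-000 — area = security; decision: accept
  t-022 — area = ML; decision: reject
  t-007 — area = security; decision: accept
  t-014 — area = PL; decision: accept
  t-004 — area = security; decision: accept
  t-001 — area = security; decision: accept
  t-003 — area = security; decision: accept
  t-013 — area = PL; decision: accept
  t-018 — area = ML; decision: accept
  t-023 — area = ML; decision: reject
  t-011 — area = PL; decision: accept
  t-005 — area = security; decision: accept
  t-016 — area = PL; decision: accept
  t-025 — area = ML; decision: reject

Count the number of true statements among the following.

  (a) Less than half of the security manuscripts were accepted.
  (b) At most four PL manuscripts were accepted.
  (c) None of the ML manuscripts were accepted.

0

(a) security: |A| = 9, |A ∩ B| = 8; needs |A ∩ B| < |A ∖ B| — false.
(b) PL: |A| = 9, |A ∩ B| = 9; needs |A ∩ B| ≤ 4 — false.
(c) ML: |A| = 8, |A ∩ B| = 4; needs A ∩ B = ∅ (|A ∩ B| = 0) — false.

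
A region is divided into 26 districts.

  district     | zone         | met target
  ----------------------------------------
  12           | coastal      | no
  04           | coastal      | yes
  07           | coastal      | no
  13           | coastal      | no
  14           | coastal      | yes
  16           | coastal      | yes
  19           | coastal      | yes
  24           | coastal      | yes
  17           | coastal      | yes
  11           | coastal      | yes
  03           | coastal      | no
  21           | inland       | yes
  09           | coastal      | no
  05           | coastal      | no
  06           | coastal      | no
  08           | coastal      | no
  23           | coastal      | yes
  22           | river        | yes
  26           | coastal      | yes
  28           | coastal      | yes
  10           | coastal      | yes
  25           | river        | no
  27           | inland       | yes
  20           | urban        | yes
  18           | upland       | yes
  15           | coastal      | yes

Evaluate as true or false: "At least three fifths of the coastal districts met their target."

True

Truth condition: |A ∩ B| / |A| ≥ 3/5.
|A| = 20, |A ∩ B| = 12, |A ∖ B| = 8.
|A ∩ B|/|A| = 12/20, so the statement is true.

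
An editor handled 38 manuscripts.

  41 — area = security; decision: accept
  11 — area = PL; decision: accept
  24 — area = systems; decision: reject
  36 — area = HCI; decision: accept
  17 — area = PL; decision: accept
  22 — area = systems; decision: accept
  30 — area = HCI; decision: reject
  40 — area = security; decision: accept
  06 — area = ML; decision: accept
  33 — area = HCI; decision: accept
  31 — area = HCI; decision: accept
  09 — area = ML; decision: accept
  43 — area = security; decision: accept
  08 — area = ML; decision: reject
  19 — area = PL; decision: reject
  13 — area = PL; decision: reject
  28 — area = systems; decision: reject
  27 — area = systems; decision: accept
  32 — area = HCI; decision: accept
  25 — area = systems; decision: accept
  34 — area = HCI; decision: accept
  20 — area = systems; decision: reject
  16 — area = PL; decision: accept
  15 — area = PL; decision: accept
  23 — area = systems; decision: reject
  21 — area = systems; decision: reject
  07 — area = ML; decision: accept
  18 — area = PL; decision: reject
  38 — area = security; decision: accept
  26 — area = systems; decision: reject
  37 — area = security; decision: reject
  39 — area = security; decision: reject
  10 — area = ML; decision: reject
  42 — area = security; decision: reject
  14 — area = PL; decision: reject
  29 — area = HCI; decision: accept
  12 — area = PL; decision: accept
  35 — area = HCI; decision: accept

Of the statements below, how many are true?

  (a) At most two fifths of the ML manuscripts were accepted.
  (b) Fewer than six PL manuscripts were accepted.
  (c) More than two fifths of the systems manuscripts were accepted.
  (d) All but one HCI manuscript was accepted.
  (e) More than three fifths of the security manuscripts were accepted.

2

(a) ML: |A| = 5, |A ∩ B| = 3; needs |A ∩ B| / |A| ≤ 2/5 — false.
(b) PL: |A| = 9, |A ∩ B| = 5; needs |A ∩ B| < 6 — true.
(c) systems: |A| = 9, |A ∩ B| = 3; needs |A ∩ B| / |A| > 2/5 — false.
(d) HCI: |A| = 8, |A ∩ B| = 7; needs |A ∖ B| = 1 — true.
(e) security: |A| = 7, |A ∩ B| = 4; needs |A ∩ B| / |A| > 3/5 — false.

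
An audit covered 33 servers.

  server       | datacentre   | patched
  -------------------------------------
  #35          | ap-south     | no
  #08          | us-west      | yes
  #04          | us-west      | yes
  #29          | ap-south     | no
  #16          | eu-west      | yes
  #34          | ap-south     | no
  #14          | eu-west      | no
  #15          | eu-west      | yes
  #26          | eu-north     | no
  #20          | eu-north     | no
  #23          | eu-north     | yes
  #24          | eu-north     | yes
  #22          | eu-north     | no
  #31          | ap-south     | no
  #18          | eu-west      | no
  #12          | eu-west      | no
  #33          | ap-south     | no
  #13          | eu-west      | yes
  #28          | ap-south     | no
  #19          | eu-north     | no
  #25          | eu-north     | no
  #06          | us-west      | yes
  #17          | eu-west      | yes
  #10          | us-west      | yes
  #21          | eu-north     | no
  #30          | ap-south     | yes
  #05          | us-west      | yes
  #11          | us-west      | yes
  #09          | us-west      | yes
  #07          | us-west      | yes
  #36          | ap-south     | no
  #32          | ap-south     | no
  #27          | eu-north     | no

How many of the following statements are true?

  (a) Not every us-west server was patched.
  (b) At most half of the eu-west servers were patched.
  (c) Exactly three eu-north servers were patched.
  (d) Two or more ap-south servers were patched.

0

(a) us-west: |A| = 8, |A ∩ B| = 8; needs A ⊄ B (|A ∖ B| ≥ 1) — false.
(b) eu-west: |A| = 7, |A ∩ B| = 4; needs |A ∩ B| ≤ |A ∖ B| — false.
(c) eu-north: |A| = 9, |A ∩ B| = 2; needs |A ∩ B| = 3 — false.
(d) ap-south: |A| = 9, |A ∩ B| = 1; needs |A ∩ B| ≥ 2 — false.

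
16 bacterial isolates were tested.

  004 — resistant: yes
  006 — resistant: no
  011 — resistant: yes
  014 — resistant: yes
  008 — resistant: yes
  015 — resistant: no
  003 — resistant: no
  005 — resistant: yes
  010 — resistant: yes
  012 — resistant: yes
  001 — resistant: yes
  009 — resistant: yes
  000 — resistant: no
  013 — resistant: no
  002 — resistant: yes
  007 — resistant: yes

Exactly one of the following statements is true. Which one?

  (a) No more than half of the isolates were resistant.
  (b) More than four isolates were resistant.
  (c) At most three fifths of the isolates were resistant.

|A| = 16, |A ∩ B| = 11, |A ∖ B| = 5.
(a) requires |A ∩ B| ≤ |A ∖ B|: false.
(b) requires |A ∩ B| > 4: true.
(c) requires |A ∩ B| / |A| ≤ 3/5: false.

(b)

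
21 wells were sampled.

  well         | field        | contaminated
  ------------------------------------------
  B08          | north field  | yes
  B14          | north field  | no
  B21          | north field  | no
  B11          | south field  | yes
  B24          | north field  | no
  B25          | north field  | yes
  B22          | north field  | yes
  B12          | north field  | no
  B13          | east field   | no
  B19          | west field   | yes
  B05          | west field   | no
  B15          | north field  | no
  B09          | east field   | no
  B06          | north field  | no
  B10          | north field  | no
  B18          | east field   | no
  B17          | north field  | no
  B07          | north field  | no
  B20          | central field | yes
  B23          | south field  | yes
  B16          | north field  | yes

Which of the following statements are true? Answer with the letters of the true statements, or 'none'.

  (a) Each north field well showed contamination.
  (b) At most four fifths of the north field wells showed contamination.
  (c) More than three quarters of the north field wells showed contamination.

|A| = 13, |A ∩ B| = 4, |A ∖ B| = 9.
(a) A ⊆ B, i.e. every element of A is in B (|A ∖ B| = 0): fails.
(b) |A ∩ B| / |A| ≤ 4/5: holds.
(c) |A ∩ B| / |A| > 3/4: fails.

(b)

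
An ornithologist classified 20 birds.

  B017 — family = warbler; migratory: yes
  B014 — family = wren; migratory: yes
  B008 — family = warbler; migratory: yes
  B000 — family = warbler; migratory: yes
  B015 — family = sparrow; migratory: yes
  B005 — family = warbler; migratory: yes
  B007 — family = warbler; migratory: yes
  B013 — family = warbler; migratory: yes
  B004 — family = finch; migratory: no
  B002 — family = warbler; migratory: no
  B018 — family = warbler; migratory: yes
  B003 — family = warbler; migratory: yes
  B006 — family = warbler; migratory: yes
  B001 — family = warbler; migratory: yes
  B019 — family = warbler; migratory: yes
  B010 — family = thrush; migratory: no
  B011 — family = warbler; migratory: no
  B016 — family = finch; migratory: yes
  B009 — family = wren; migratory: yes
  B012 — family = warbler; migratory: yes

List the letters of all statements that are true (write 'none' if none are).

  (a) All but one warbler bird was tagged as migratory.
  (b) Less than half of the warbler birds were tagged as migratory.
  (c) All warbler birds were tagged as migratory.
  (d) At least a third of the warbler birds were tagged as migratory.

|A| = 14, |A ∩ B| = 12, |A ∖ B| = 2.
(a) |A ∖ B| = 1: fails.
(b) |A ∩ B| < |A ∖ B|: fails.
(c) A ⊆ B, i.e. every element of A is in B (|A ∖ B| = 0): fails.
(d) |A ∩ B| / |A| ≥ 1/3: holds.

(d)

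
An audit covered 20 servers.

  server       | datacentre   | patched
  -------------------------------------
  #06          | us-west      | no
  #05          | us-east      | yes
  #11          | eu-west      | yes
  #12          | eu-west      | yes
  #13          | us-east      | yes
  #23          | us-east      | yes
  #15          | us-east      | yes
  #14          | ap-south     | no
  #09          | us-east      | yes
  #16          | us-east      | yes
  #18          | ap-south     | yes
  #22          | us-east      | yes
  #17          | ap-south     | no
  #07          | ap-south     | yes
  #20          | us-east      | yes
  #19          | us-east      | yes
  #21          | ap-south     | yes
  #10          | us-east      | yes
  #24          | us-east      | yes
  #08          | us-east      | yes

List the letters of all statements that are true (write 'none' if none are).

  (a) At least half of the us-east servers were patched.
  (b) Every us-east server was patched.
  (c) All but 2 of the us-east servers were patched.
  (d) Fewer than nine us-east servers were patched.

(a), (b)

|A| = 12, |A ∩ B| = 12, |A ∖ B| = 0.
(a) |A ∩ B| ≥ |A ∖ B|: holds.
(b) A ⊆ B, i.e. every element of A is in B (|A ∖ B| = 0): holds.
(c) |A ∖ B| = 2: fails.
(d) |A ∩ B| < 9: fails.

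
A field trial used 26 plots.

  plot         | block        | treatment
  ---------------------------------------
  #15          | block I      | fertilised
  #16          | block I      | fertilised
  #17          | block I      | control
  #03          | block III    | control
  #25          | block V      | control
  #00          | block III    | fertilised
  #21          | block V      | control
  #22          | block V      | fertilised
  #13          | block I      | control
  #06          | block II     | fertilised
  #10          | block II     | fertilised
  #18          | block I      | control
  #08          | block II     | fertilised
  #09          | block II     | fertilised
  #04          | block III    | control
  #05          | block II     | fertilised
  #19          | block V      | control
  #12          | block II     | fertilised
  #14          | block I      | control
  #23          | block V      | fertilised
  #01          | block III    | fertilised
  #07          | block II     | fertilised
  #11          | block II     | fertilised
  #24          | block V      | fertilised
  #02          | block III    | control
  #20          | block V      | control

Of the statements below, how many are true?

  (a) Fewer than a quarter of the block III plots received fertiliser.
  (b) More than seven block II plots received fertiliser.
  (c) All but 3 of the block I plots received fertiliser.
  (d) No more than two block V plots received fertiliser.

1

(a) block III: |A| = 5, |A ∩ B| = 2; needs |A ∩ B| / |A| < 1/4 — false.
(b) block II: |A| = 8, |A ∩ B| = 8; needs |A ∩ B| > 7 — true.
(c) block I: |A| = 6, |A ∩ B| = 2; needs |A ∖ B| = 3 — false.
(d) block V: |A| = 7, |A ∩ B| = 3; needs |A ∩ B| ≤ 2 — false.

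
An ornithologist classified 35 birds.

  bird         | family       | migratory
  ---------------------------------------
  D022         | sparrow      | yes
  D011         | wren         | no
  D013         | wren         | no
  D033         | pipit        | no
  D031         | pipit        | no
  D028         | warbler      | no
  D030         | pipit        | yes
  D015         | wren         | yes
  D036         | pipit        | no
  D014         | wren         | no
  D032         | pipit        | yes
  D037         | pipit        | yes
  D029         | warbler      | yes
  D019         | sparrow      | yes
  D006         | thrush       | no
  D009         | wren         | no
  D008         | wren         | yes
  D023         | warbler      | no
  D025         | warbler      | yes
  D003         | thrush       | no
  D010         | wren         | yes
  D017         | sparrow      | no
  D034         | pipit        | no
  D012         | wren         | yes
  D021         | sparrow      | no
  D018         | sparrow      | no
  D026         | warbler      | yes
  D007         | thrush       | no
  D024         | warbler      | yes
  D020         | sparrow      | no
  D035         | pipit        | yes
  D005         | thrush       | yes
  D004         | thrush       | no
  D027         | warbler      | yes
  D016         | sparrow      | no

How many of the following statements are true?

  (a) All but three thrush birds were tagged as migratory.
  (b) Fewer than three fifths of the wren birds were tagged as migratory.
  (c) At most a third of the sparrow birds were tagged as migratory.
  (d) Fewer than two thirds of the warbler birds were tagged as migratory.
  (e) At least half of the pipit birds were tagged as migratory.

(a) thrush: |A| = 5, |A ∩ B| = 1; needs |A ∖ B| = 3 — false.
(b) wren: |A| = 8, |A ∩ B| = 4; needs |A ∩ B| / |A| < 3/5 — true.
(c) sparrow: |A| = 7, |A ∩ B| = 2; needs |A ∩ B| / |A| ≤ 1/3 — true.
(d) warbler: |A| = 7, |A ∩ B| = 5; needs |A ∩ B| / |A| < 2/3 — false.
(e) pipit: |A| = 8, |A ∩ B| = 4; needs |A ∩ B| ≥ |A ∖ B| — true.

3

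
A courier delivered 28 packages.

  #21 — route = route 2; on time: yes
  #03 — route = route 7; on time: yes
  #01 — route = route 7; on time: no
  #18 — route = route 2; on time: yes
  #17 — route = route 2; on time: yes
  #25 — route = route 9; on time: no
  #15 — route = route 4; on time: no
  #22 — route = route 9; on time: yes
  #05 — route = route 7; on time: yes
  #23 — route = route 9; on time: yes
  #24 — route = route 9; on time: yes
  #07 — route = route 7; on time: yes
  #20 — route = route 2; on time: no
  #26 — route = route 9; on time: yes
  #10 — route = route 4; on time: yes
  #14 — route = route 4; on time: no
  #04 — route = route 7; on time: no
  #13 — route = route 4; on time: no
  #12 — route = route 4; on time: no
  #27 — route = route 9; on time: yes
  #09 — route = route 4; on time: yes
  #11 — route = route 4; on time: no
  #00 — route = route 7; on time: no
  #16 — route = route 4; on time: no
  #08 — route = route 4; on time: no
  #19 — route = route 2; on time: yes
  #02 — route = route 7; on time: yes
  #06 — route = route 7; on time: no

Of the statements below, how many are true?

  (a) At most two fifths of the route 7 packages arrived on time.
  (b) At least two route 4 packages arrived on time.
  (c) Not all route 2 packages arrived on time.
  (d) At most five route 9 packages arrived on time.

(a) route 7: |A| = 8, |A ∩ B| = 4; needs |A ∩ B| / |A| ≤ 2/5 — false.
(b) route 4: |A| = 9, |A ∩ B| = 2; needs |A ∩ B| ≥ 2 — true.
(c) route 2: |A| = 5, |A ∩ B| = 4; needs A ⊄ B (|A ∖ B| ≥ 1) — true.
(d) route 9: |A| = 6, |A ∩ B| = 5; needs |A ∩ B| ≤ 5 — true.

3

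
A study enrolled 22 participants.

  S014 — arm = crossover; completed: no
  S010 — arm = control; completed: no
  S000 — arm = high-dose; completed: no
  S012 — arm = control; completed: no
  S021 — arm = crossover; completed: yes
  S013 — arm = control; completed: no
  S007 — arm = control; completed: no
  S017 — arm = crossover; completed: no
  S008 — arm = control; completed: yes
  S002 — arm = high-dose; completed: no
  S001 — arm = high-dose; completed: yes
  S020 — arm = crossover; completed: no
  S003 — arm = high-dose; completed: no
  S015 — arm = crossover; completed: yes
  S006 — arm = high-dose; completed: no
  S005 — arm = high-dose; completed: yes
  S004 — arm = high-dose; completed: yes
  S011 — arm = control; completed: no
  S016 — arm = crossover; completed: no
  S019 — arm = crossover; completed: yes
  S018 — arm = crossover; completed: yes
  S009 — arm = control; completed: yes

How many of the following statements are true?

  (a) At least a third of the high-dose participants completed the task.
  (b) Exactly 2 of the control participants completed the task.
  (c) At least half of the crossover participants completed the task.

(a) high-dose: |A| = 7, |A ∩ B| = 3; needs |A ∩ B| / |A| ≥ 1/3 — true.
(b) control: |A| = 7, |A ∩ B| = 2; needs |A ∩ B| = 2 — true.
(c) crossover: |A| = 8, |A ∩ B| = 4; needs |A ∩ B| ≥ |A ∖ B| — true.

3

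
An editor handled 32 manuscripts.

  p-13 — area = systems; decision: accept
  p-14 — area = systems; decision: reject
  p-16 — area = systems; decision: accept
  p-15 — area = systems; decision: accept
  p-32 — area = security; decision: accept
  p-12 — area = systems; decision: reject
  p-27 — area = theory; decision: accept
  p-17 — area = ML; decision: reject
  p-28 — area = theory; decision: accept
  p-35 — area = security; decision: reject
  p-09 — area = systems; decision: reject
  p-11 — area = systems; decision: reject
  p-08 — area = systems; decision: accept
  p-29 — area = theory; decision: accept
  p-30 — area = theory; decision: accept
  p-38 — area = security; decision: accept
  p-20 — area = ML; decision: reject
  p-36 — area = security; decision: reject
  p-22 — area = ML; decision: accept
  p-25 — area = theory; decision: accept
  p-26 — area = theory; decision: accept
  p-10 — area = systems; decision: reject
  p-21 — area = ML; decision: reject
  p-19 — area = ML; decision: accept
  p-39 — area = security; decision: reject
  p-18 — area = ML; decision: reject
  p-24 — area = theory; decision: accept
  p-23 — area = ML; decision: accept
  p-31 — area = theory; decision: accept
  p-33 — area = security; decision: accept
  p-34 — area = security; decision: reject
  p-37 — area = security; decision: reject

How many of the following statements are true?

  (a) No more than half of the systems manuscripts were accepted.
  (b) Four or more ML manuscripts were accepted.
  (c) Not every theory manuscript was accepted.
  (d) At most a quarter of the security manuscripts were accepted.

1

(a) systems: |A| = 9, |A ∩ B| = 4; needs |A ∩ B| ≤ |A ∖ B| — true.
(b) ML: |A| = 7, |A ∩ B| = 3; needs |A ∩ B| ≥ 4 — false.
(c) theory: |A| = 8, |A ∩ B| = 8; needs A ⊄ B (|A ∖ B| ≥ 1) — false.
(d) security: |A| = 8, |A ∩ B| = 3; needs |A ∩ B| / |A| ≤ 1/4 — false.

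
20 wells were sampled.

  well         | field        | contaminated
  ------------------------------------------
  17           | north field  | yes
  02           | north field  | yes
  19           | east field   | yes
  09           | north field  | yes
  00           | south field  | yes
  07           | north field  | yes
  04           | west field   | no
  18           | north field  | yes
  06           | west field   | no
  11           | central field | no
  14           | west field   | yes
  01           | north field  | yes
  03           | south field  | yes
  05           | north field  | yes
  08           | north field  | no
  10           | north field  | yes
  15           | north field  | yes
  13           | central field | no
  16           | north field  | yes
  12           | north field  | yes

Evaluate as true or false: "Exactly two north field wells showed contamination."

False

Truth condition: |A ∩ B| = 2.
A (the restrictor) = {17, 02, 09, 07, 18, 01, 05, 08, 10, 15, 16, 12}, |A| = 12.
A ∩ B = {17, 02, 09, 07, 18, 01, 05, 10, 15, 16, 12}, so |A ∩ B| = 11.
|A ∩ B| = 11, so the statement is false.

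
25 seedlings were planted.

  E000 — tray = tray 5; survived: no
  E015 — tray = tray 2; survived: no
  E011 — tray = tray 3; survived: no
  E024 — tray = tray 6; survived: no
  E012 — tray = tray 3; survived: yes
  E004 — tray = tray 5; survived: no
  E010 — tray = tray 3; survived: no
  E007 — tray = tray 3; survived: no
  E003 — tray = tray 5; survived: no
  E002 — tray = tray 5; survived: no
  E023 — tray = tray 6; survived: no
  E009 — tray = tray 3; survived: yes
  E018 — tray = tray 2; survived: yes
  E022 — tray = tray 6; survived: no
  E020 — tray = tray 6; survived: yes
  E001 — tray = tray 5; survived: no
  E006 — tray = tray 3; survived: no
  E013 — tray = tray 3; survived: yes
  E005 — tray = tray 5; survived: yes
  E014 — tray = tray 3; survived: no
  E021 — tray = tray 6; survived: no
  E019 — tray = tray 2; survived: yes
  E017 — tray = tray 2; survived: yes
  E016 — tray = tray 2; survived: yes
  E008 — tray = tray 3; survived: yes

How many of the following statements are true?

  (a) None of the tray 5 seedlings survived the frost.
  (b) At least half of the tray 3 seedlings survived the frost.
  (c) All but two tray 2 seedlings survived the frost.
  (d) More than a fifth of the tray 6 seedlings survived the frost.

0

(a) tray 5: |A| = 6, |A ∩ B| = 1; needs A ∩ B = ∅ (|A ∩ B| = 0) — false.
(b) tray 3: |A| = 9, |A ∩ B| = 4; needs |A ∩ B| ≥ |A ∖ B| — false.
(c) tray 2: |A| = 5, |A ∩ B| = 4; needs |A ∖ B| = 2 — false.
(d) tray 6: |A| = 5, |A ∩ B| = 1; needs |A ∩ B| / |A| > 1/5 — false.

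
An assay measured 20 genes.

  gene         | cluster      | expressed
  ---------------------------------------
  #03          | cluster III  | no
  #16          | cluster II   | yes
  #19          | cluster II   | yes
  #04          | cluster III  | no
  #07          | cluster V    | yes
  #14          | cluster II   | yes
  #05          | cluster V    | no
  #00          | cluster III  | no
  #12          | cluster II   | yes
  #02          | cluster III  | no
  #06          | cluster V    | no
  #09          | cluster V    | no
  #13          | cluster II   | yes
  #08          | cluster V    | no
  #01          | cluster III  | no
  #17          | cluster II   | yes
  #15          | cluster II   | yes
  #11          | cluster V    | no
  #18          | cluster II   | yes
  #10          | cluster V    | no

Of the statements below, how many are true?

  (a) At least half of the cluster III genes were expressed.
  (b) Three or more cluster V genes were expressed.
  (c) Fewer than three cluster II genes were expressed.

(a) cluster III: |A| = 5, |A ∩ B| = 0; needs |A ∩ B| ≥ |A ∖ B| — false.
(b) cluster V: |A| = 7, |A ∩ B| = 1; needs |A ∩ B| ≥ 3 — false.
(c) cluster II: |A| = 8, |A ∩ B| = 8; needs |A ∩ B| < 3 — false.

0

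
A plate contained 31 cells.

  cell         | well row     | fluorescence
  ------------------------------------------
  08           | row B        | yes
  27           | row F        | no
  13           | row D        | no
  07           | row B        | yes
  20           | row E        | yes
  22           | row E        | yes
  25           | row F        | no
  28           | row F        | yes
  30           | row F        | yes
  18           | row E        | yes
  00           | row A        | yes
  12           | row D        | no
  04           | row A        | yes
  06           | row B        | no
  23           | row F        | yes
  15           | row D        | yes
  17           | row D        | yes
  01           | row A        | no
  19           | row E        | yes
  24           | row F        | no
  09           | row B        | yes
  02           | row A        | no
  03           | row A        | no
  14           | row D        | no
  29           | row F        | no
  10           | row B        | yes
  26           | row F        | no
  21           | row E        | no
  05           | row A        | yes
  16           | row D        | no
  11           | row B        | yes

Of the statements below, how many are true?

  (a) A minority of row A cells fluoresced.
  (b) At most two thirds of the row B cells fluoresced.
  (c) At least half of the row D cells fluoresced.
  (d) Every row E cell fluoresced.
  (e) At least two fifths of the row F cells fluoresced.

(a) row A: |A| = 6, |A ∩ B| = 3; needs |A ∩ B| < |A ∖ B| — false.
(b) row B: |A| = 6, |A ∩ B| = 5; needs |A ∩ B| / |A| ≤ 2/3 — false.
(c) row D: |A| = 6, |A ∩ B| = 2; needs |A ∩ B| ≥ |A ∖ B| — false.
(d) row E: |A| = 5, |A ∩ B| = 4; needs A ⊆ B, i.e. every element of A is in B (|A ∖ B| = 0) — false.
(e) row F: |A| = 8, |A ∩ B| = 3; needs |A ∩ B| / |A| ≥ 2/5 — false.

0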